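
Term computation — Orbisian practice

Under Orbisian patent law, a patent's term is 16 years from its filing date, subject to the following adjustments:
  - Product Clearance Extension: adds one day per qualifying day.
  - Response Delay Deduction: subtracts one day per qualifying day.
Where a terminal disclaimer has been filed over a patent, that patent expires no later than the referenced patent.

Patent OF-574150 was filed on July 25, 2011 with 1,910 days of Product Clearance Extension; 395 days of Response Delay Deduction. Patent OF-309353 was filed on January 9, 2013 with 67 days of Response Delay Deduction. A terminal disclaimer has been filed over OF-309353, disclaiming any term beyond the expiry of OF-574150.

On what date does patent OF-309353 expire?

November 3, 2028

Natural term of OF-309353:
  Base: filing + 16 years → 9 January 2029.
  Response Delay Deduction: −67 days → 3 November 2028.
Expiry of referenced patent OF-574150:
  Base: filing + 16 years → 25 July 2027.
  Product Clearance Extension: +1910 days → 16 October 2032.
  Response Delay Deduction: −395 days → 17 September 2031.
Terminal disclaimer: OF-309353 expires on the earlier of 3 November 2028 and 17 September 2031.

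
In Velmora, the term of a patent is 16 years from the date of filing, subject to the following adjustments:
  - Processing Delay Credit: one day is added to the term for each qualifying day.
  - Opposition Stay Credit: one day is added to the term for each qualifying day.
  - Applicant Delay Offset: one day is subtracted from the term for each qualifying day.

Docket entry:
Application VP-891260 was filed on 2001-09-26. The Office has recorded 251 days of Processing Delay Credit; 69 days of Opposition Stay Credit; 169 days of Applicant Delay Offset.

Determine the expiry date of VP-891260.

February 24, 2018

Base term: filing date + 16 years → 26 September 2017.
Processing Delay Credit: +251 days → 4 June 2018.
Opposition Stay Credit: +69 days → 12 August 2018.
Applicant Delay Offset: −169 days → 24 February 2018.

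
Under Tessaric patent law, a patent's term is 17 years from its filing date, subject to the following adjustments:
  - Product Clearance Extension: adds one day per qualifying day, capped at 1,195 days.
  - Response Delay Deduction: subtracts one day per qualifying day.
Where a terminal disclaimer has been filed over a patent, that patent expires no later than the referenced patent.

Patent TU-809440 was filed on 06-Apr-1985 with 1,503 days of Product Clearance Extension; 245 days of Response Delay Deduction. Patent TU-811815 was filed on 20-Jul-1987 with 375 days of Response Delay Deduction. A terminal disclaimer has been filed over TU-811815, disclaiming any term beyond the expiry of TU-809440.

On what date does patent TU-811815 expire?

2003-07-11

Natural term of TU-811815:
  Base: filing + 17 years → 20 July 2004.
  Response Delay Deduction: −375 days → 11 July 2003.
Expiry of referenced patent TU-809440:
  Base: filing + 17 years → 6 April 2002.
  Product Clearance Extension: 1503 days claimed exceeds the 1195-day cap, so +1195 days → 14 July 2005.
  Response Delay Deduction: −245 days → 11 November 2004.
Terminal disclaimer: TU-811815 expires on the earlier of 11 July 2003 and 11 November 2004.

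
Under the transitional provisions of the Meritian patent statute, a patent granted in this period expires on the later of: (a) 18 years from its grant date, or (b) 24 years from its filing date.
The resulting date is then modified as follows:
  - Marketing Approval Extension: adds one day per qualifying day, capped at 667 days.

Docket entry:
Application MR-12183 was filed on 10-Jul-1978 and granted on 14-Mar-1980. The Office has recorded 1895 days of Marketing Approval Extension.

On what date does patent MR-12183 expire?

(a) grant + 18 years → 14 March 1998.
(b) filing + 24 years → 10 July 2002.
Later of the two: 10 July 2002.
Marketing Approval Extension: 1895 days claimed exceeds the 667-day cap, so +667 days → 7 May 2004.

May 7, 2004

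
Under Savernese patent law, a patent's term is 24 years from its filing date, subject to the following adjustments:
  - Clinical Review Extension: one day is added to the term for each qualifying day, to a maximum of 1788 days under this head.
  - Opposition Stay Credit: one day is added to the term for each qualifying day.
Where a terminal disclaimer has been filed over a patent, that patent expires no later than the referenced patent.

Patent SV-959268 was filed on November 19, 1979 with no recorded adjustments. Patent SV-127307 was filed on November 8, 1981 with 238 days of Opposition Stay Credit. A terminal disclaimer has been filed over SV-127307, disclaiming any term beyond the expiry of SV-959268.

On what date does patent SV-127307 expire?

Natural term of SV-127307:
  Base: filing + 24 years → 8 November 2005.
  Opposition Stay Credit: +238 days → 4 July 2006.
Expiry of referenced patent SV-959268:
  Base: filing + 24 years → 19 November 2003.
Terminal disclaimer: SV-127307 expires on the earlier of 4 July 2006 and 19 November 2003.

2003-11-19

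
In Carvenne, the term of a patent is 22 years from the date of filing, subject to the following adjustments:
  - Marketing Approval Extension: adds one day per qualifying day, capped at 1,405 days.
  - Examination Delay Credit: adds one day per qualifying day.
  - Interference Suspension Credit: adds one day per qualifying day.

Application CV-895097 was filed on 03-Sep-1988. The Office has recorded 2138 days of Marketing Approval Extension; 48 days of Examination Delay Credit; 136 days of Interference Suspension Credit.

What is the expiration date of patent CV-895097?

2015-01-09

Base term: filing date + 22 years → 3 September 2010.
Marketing Approval Extension: 2138 days claimed exceeds the 1405-day cap, so +1405 days → 9 July 2014.
Examination Delay Credit: +48 days → 26 August 2014.
Interference Suspension Credit: +136 days → 9 January 2015.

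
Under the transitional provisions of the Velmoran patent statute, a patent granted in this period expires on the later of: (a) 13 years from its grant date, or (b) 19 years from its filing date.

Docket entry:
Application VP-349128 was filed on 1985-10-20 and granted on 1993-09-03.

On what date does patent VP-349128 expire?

(a) grant + 13 years → 3 September 2006.
(b) filing + 19 years → 20 October 2004.
Later of the two: 3 September 2006.

2006-09-03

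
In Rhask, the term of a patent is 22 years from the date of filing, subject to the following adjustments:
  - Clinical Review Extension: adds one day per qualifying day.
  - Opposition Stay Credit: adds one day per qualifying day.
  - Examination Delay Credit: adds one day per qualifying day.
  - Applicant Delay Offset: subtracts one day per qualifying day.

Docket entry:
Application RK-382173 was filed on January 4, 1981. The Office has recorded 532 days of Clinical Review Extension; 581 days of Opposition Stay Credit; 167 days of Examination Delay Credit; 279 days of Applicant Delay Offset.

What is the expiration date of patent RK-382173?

October 1, 2005

Base term: filing date + 22 years → 4 January 2003.
Clinical Review Extension: +532 days → 19 June 2004.
Opposition Stay Credit: +581 days → 21 January 2006.
Examination Delay Credit: +167 days → 7 July 2006.
Applicant Delay Offset: −279 days → 1 October 2005.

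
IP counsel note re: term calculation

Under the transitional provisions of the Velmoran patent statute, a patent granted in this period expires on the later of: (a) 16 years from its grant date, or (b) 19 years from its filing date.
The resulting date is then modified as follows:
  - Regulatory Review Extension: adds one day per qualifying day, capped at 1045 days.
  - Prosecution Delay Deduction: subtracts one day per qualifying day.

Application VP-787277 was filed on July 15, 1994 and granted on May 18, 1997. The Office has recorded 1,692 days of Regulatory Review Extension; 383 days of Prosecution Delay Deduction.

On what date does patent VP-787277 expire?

(a) grant + 16 years → 18 May 2013.
(b) filing + 19 years → 15 July 2013.
Later of the two: 15 July 2013.
Regulatory Review Extension: 1692 days claimed exceeds the 1045-day cap, so +1045 days → 25 May 2016.
Prosecution Delay Deduction: −383 days → 8 May 2015.

May 8, 2015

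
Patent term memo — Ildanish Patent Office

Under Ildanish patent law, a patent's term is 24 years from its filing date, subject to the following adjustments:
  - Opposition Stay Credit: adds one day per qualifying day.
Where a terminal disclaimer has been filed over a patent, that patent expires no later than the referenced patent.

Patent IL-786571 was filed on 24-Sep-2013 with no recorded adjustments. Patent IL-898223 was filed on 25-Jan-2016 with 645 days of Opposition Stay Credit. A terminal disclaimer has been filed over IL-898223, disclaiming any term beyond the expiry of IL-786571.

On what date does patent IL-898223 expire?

2037-09-24

Natural term of IL-898223:
  Base: filing + 24 years → 25 January 2040.
  Opposition Stay Credit: +645 days → 31 October 2041.
Expiry of referenced patent IL-786571:
  Base: filing + 24 years → 24 September 2037.
Terminal disclaimer: IL-898223 expires on the earlier of 31 October 2041 and 24 September 2037.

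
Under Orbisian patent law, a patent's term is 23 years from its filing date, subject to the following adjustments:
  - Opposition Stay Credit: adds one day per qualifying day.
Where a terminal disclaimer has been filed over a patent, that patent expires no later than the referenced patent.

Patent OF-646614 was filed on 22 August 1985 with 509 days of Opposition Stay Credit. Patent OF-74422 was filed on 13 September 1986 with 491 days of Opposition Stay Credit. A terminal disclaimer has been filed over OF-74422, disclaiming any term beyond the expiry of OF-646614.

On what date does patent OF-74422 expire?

Natural term of OF-74422:
  Base: filing + 23 years → 13 September 2009.
  Opposition Stay Credit: +491 days → 17 January 2011.
Expiry of referenced patent OF-646614:
  Base: filing + 23 years → 22 August 2008.
  Opposition Stay Credit: +509 days → 13 January 2010.
Terminal disclaimer: OF-74422 expires on the earlier of 17 January 2011 and 13 January 2010.

January 13, 2010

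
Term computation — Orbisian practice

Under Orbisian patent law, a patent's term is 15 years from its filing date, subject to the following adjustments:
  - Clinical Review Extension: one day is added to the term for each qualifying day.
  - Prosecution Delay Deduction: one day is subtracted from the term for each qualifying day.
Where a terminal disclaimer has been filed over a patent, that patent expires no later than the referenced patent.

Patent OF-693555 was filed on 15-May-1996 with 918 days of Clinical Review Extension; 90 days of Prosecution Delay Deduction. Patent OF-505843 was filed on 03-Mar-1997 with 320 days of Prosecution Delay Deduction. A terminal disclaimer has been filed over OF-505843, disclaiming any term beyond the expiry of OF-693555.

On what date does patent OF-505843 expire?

Natural term of OF-505843:
  Base: filing + 15 years → 3 March 2012.
  Prosecution Delay Deduction: −320 days → 18 April 2011.
Expiry of referenced patent OF-693555:
  Base: filing + 15 years → 15 May 2011.
  Clinical Review Extension: +918 days → 18 November 2013.
  Prosecution Delay Deduction: −90 days → 20 August 2013.
Terminal disclaimer: OF-505843 expires on the earlier of 18 April 2011 and 20 August 2013.

April 18, 2011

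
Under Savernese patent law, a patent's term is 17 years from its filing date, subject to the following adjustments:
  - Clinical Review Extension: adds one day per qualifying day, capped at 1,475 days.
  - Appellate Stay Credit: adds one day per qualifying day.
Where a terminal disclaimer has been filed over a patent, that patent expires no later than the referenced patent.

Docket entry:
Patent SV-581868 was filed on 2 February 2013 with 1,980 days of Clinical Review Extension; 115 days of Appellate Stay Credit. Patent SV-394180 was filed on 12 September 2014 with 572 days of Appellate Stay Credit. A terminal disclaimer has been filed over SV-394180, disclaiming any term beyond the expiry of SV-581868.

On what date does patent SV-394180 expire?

Natural term of SV-394180:
  Base: filing + 17 years → 12 September 2031.
  Appellate Stay Credit: +572 days → 6 April 2033.
Expiry of referenced patent SV-581868:
  Base: filing + 17 years → 2 February 2030.
  Clinical Review Extension: 1980 days claimed exceeds the 1475-day cap, so +1475 days → 16 February 2034.
  Appellate Stay Credit: +115 days → 11 June 2034.
Terminal disclaimer: SV-394180 expires on the earlier of 6 April 2033 and 11 June 2034.

April 6, 2033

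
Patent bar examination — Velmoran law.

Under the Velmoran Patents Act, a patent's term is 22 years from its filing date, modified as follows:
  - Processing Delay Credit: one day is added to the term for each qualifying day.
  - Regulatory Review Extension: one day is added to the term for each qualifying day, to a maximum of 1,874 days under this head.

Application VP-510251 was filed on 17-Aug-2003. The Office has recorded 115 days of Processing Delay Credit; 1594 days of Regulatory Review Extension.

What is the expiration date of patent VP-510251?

April 22, 2030

Base term: filing date + 22 years → 17 August 2025.
Processing Delay Credit: +115 days → 10 December 2025.
Regulatory Review Extension: 1594 days (within the 1874-day cap) → +1594 days → 22 April 2030.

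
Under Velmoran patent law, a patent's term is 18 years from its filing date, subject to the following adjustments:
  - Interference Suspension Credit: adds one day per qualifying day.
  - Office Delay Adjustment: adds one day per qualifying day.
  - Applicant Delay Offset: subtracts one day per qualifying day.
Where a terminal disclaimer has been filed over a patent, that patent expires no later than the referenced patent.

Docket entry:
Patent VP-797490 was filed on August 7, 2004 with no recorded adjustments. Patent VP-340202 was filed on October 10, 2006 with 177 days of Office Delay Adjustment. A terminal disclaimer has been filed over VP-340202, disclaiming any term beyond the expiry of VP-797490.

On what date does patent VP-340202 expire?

2022-08-07

Natural term of VP-340202:
  Base: filing + 18 years → 10 October 2024.
  Office Delay Adjustment: +177 days → 5 April 2025.
Expiry of referenced patent VP-797490:
  Base: filing + 18 years → 7 August 2022.
Terminal disclaimer: VP-340202 expires on the earlier of 5 April 2025 and 7 August 2022.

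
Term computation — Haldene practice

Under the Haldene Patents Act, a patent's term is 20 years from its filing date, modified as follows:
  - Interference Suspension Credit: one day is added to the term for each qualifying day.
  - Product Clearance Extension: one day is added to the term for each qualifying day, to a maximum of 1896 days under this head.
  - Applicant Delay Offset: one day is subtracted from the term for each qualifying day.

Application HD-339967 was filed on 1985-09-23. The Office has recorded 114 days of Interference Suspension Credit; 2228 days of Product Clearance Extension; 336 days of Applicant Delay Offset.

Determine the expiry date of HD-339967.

Base term: filing date + 20 years → 23 September 2005.
Interference Suspension Credit: +114 days → 15 January 2006.
Product Clearance Extension: 2228 days claimed exceeds the 1896-day cap, so +1896 days → 26 March 2011.
Applicant Delay Offset: −336 days → 24 April 2010.

2010-04-24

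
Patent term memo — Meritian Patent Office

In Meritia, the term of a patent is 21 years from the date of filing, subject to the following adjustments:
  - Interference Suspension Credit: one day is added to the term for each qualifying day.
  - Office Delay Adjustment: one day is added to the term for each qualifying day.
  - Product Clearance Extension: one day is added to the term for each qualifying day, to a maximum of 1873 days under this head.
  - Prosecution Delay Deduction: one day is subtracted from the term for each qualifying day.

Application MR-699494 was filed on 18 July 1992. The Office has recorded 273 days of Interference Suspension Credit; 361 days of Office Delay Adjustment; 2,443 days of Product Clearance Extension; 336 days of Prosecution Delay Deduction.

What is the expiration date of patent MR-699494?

Base term: filing date + 21 years → 18 July 2013.
Interference Suspension Credit: +273 days → 17 April 2014.
Office Delay Adjustment: +361 days → 13 April 2015.
Product Clearance Extension: 2443 days claimed exceeds the 1873-day cap, so +1873 days → 29 May 2020.
Prosecution Delay Deduction: −336 days → 28 June 2019.

June 28, 2019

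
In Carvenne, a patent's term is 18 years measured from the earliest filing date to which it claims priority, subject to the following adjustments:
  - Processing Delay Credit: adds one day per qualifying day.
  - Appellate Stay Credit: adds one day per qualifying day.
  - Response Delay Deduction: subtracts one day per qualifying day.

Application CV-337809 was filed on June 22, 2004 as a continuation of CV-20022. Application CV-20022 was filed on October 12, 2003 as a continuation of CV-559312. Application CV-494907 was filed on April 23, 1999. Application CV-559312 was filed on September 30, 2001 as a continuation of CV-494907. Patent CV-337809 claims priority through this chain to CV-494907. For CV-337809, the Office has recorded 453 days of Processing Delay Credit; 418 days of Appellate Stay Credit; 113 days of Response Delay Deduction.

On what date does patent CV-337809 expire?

2019-05-21

Earliest priority filing: 23 April 1999.
Base term: 23 April 1999 + 18 years → 23 April 2017.
Processing Delay Credit: +453 days → 20 July 2018.
Appellate Stay Credit: +418 days → 11 September 2019.
Response Delay Deduction: −113 days → 21 May 2019.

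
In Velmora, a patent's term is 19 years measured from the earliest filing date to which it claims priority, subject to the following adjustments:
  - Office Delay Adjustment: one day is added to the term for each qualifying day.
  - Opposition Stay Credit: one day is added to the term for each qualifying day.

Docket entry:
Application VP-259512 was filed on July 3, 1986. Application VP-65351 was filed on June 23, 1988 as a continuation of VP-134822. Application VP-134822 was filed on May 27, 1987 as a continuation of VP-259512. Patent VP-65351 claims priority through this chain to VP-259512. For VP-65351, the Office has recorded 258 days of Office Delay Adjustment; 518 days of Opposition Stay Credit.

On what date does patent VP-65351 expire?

Earliest priority filing: 3 July 1986.
Base term: 3 July 1986 + 19 years → 3 July 2005.
Office Delay Adjustment: +258 days → 18 March 2006.
Opposition Stay Credit: +518 days → 18 August 2007.

August 18, 2007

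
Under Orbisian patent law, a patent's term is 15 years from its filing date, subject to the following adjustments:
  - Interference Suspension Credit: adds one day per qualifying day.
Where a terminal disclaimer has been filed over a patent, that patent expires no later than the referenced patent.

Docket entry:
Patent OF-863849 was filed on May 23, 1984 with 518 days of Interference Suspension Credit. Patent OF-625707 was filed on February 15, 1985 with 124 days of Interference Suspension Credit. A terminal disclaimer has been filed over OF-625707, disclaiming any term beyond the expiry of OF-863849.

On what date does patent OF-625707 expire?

June 18, 2000

Natural term of OF-625707:
  Base: filing + 15 years → 15 February 2000.
  Interference Suspension Credit: +124 days → 18 June 2000.
Expiry of referenced patent OF-863849:
  Base: filing + 15 years → 23 May 1999.
  Interference Suspension Credit: +518 days → 22 October 2000.
Terminal disclaimer: OF-625707 expires on the earlier of 18 June 2000 and 22 October 2000.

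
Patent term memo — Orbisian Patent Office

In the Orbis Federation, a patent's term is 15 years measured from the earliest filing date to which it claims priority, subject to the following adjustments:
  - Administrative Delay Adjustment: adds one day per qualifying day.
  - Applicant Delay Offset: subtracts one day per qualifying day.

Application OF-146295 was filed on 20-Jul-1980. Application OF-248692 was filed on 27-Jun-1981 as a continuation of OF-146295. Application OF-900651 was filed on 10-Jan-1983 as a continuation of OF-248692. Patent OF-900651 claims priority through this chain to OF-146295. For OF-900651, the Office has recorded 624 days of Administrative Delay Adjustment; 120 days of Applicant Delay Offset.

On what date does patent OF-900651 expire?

Earliest priority filing: 20 July 1980.
Base term: 20 July 1980 + 15 years → 20 July 1995.
Administrative Delay Adjustment: +624 days → 4 April 1997.
Applicant Delay Offset: −120 days → 5 December 1996.

December 5, 1996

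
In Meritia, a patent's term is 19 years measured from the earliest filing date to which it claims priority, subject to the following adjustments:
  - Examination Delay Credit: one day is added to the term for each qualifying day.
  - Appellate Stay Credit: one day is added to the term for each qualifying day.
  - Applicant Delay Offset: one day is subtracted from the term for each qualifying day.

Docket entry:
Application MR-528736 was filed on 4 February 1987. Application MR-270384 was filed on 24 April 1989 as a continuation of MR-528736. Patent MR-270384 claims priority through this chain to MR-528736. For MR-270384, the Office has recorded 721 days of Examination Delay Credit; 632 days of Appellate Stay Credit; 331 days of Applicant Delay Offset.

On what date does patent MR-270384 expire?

2008-11-22

Earliest priority filing: 4 February 1987.
Base term: 4 February 1987 + 19 years → 4 February 2006.
Examination Delay Credit: +721 days → 26 January 2008.
Appellate Stay Credit: +632 days → 19 October 2009.
Applicant Delay Offset: −331 days → 22 November 2008.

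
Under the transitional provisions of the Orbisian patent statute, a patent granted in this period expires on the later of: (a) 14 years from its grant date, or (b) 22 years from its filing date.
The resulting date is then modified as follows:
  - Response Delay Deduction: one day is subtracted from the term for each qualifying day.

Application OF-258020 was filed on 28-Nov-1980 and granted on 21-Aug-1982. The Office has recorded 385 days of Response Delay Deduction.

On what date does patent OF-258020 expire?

(a) grant + 14 years → 21 August 1996.
(b) filing + 22 years → 28 November 2002.
Later of the two: 28 November 2002.
Response Delay Deduction: −385 days → 8 November 2001.

November 8, 2001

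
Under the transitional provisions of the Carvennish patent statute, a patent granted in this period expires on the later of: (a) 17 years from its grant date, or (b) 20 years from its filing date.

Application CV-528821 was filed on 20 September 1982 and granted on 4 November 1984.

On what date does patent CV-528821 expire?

2002-09-20

(a) grant + 17 years → 4 November 2001.
(b) filing + 20 years → 20 September 2002.
Later of the two: 20 September 2002.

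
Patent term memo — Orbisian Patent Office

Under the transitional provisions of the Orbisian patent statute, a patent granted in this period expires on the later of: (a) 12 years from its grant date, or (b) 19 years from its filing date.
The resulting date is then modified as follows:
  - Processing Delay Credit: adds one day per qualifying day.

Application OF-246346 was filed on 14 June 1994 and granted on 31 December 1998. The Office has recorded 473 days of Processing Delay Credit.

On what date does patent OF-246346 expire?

(a) grant + 12 years → 31 December 2010.
(b) filing + 19 years → 14 June 2013.
Later of the two: 14 June 2013.
Processing Delay Credit: +473 days → 30 September 2014.

September 30, 2014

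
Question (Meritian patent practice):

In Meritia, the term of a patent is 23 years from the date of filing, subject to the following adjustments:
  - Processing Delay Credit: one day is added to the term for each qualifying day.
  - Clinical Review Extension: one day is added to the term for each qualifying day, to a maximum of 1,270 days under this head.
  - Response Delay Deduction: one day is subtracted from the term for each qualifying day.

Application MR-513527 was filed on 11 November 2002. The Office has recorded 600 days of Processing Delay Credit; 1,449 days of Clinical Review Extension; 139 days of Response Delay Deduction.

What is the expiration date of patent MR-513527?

Base term: filing date + 23 years → 11 November 2025.
Processing Delay Credit: +600 days → 4 July 2027.
Clinical Review Extension: 1449 days claimed exceeds the 1270-day cap, so +1270 days → 25 December 2030.
Response Delay Deduction: −139 days → 8 August 2030.

2030-08-08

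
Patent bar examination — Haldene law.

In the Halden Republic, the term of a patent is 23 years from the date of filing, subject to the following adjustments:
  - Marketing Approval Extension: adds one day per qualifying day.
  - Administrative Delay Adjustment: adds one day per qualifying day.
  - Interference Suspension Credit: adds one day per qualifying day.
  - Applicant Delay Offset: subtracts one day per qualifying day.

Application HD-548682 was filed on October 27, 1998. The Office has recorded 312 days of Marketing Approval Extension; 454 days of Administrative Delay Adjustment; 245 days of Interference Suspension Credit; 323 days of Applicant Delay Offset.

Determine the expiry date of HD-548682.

Base term: filing date + 23 years → 27 October 2021.
Marketing Approval Extension: +312 days → 4 September 2022.
Administrative Delay Adjustment: +454 days → 2 December 2023.
Interference Suspension Credit: +245 days → 3 August 2024.
Applicant Delay Offset: −323 days → 15 September 2023.

September 15, 2023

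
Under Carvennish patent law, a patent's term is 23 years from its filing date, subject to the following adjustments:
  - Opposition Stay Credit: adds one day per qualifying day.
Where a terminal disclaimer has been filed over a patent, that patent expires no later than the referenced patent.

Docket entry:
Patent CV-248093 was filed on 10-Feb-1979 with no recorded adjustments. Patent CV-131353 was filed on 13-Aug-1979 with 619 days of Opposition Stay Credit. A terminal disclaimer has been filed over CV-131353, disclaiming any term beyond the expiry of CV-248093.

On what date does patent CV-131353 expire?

Natural term of CV-131353:
  Base: filing + 23 years → 13 August 2002.
  Opposition Stay Credit: +619 days → 23 April 2004.
Expiry of referenced patent CV-248093:
  Base: filing + 23 years → 10 February 2002.
Terminal disclaimer: CV-131353 expires on the earlier of 23 April 2004 and 10 February 2002.

February 10, 2002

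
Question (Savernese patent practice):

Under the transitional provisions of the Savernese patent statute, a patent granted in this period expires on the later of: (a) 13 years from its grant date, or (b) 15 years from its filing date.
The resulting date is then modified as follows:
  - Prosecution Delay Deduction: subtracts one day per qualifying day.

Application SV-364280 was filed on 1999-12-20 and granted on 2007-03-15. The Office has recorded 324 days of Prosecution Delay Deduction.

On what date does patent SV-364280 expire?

2019-04-26

(a) grant + 13 years → 15 March 2020.
(b) filing + 15 years → 20 December 2014.
Later of the two: 15 March 2020.
Prosecution Delay Deduction: −324 days → 26 April 2019.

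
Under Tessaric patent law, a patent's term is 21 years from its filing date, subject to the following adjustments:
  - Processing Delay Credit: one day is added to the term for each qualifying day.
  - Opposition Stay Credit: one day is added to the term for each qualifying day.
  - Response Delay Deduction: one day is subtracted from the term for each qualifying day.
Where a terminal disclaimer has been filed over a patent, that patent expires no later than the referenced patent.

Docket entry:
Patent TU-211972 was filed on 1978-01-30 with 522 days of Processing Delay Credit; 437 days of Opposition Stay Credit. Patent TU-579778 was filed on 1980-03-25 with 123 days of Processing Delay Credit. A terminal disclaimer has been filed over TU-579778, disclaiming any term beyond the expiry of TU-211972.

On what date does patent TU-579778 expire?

2001-07-26

Natural term of TU-579778:
  Base: filing + 21 years → 25 March 2001.
  Processing Delay Credit: +123 days → 26 July 2001.
Expiry of referenced patent TU-211972:
  Base: filing + 21 years → 30 January 1999.
  Processing Delay Credit: +522 days → 5 July 2000.
  Opposition Stay Credit: +437 days → 15 September 2001.
Terminal disclaimer: TU-579778 expires on the earlier of 26 July 2001 and 15 September 2001.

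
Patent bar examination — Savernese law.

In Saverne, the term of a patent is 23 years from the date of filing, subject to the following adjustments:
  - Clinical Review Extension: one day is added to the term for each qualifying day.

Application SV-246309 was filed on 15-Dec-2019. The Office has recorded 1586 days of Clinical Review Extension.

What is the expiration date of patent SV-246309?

2047-04-19

Base term: filing date + 23 years → 15 December 2042.
Clinical Review Extension: +1586 days → 19 April 2047.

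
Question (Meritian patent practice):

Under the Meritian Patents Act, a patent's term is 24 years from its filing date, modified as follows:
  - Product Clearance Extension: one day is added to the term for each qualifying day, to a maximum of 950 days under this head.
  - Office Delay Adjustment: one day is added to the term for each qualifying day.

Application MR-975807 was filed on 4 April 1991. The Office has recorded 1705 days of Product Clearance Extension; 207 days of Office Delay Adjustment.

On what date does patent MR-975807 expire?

Base term: filing date + 24 years → 4 April 2015.
Product Clearance Extension: 1705 days claimed exceeds the 950-day cap, so +950 days → 9 November 2017.
Office Delay Adjustment: +207 days → 4 June 2018.

2018-06-04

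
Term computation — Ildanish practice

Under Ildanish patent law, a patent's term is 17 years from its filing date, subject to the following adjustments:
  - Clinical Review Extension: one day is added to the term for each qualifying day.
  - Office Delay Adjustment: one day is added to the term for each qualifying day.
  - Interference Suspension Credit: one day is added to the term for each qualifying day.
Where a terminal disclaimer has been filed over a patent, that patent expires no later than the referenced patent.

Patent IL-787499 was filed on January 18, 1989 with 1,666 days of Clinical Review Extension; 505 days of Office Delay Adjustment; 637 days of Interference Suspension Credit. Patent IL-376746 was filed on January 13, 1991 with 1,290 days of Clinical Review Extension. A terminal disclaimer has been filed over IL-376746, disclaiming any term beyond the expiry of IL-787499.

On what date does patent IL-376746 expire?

2011-07-26

Natural term of IL-376746:
  Base: filing + 17 years → 13 January 2008.
  Clinical Review Extension: +1290 days → 26 July 2011.
Expiry of referenced patent IL-787499:
  Base: filing + 17 years → 18 January 2006.
  Clinical Review Extension: +1666 days → 11 August 2010.
  Office Delay Adjustment: +505 days → 29 December 2011.
  Interference Suspension Credit: +637 days → 26 September 2013.
Terminal disclaimer: IL-376746 expires on the earlier of 26 July 2011 and 26 September 2013.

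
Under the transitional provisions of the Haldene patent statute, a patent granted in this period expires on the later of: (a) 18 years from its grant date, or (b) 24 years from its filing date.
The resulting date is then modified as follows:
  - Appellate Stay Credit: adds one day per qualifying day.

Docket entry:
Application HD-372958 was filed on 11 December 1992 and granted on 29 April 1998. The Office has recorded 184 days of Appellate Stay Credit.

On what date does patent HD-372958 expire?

(a) grant + 18 years → 29 April 2016.
(b) filing + 24 years → 11 December 2016.
Later of the two: 11 December 2016.
Appellate Stay Credit: +184 days → 13 June 2017.

June 13, 2017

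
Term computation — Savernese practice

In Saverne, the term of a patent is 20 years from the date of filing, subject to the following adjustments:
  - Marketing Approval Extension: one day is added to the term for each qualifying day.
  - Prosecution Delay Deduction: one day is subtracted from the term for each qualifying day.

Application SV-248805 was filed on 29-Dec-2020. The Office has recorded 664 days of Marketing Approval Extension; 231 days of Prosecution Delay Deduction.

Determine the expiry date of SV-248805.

Base term: filing date + 20 years → 29 December 2040.
Marketing Approval Extension: +664 days → 24 October 2042.
Prosecution Delay Deduction: −231 days → 7 March 2042.

March 7, 2042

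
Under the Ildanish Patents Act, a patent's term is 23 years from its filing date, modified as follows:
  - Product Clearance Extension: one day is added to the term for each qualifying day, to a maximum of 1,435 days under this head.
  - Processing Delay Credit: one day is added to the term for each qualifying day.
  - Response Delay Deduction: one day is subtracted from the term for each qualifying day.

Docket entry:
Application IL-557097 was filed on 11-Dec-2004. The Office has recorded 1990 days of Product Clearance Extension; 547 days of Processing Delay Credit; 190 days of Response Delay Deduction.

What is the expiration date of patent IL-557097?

2032-11-06

Base term: filing date + 23 years → 11 December 2027.
Product Clearance Extension: 1990 days claimed exceeds the 1435-day cap, so +1435 days → 15 November 2031.
Processing Delay Credit: +547 days → 15 May 2033.
Response Delay Deduction: −190 days → 6 November 2032.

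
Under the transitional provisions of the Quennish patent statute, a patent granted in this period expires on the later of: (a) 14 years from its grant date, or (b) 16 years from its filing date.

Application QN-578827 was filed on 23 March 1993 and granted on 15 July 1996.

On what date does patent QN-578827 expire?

(a) grant + 14 years → 15 July 2010.
(b) filing + 16 years → 23 March 2009.
Later of the two: 15 July 2010.

2010-07-15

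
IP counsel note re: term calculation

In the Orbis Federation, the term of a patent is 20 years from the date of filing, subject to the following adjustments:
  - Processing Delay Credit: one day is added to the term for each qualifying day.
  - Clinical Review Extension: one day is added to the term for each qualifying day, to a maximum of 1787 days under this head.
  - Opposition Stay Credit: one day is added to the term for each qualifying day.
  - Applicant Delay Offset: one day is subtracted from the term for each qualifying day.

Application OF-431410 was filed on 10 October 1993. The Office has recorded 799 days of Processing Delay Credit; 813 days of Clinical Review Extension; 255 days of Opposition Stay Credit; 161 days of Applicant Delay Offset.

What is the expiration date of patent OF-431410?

June 12, 2018

Base term: filing date + 20 years → 10 October 2013.
Processing Delay Credit: +799 days → 18 December 2015.
Clinical Review Extension: 813 days (within the 1787-day cap) → +813 days → 10 March 2018.
Opposition Stay Credit: +255 days → 20 November 2018.
Applicant Delay Offset: −161 days → 12 June 2018.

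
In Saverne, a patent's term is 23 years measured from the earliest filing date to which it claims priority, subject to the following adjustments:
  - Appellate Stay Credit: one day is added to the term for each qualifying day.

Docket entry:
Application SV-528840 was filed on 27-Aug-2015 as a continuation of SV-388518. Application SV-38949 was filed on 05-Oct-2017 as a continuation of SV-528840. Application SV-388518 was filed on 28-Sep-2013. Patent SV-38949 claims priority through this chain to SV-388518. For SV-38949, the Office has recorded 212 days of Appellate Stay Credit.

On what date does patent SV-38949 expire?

Earliest priority filing: 28 September 2013.
Base term: 28 September 2013 + 23 years → 28 September 2036.
Appellate Stay Credit: +212 days → 28 April 2037.

2037-04-28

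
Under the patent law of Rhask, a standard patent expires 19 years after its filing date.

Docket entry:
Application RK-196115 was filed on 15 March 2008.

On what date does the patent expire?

Filing date + 19 years → 15 March 2027.

March 15, 2027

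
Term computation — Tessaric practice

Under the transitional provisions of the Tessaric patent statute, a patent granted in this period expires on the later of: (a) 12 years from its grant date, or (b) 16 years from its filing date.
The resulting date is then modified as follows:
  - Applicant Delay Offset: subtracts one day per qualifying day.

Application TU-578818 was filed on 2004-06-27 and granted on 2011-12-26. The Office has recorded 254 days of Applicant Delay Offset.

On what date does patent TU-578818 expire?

2023-04-16

(a) grant + 12 years → 26 December 2023.
(b) filing + 16 years → 27 June 2020.
Later of the two: 26 December 2023.
Applicant Delay Offset: −254 days → 16 April 2023.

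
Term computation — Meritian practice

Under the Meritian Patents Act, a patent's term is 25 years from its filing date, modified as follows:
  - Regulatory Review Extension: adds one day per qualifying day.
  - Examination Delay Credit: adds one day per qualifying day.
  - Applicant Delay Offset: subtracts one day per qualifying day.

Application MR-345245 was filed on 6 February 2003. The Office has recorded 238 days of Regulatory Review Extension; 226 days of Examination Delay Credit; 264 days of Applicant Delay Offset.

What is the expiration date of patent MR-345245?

Base term: filing date + 25 years → 6 February 2028.
Regulatory Review Extension: +238 days → 1 October 2028.
Examination Delay Credit: +226 days → 15 May 2029.
Applicant Delay Offset: −264 days → 24 August 2028.

2028-08-24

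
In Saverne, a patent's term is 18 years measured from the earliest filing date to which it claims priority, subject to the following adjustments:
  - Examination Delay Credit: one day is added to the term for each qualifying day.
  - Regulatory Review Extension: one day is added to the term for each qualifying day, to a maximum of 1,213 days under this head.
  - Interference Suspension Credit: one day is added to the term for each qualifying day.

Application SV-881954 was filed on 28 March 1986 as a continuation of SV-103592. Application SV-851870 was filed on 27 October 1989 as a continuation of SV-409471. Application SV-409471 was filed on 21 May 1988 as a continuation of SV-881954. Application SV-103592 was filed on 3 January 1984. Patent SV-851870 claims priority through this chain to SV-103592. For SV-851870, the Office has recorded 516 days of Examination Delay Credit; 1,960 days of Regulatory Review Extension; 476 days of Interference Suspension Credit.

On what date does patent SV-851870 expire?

Earliest priority filing: 3 January 1984.
Base term: 3 January 1984 + 18 years → 3 January 2002.
Examination Delay Credit: +516 days → 3 June 2003.
Regulatory Review Extension: 1960 days claimed exceeds the 1213-day cap, so +1213 days → 28 September 2006.
Interference Suspension Credit: +476 days → 17 January 2008.

2008-01-17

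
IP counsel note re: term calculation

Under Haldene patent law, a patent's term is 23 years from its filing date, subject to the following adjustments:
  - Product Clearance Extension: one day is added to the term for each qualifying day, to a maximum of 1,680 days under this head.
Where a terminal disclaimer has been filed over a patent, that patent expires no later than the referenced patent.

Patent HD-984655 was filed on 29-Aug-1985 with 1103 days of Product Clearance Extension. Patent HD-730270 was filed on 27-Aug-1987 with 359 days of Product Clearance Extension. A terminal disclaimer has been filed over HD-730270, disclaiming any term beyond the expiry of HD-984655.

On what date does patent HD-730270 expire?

Natural term of HD-730270:
  Base: filing + 23 years → 27 August 2010.
  Product Clearance Extension: 359 days (within the 1680-day cap) → +359 days → 21 August 2011.
Expiry of referenced patent HD-984655:
  Base: filing + 23 years → 29 August 2008.
  Product Clearance Extension: 1103 days (within the 1680-day cap) → +1103 days → 6 September 2011.
Terminal disclaimer: HD-730270 expires on the earlier of 21 August 2011 and 6 September 2011.

2011-08-21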